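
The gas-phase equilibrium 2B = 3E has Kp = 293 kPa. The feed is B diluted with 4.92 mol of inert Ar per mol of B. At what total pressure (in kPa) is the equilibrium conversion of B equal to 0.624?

P = 315 kPa

Basis: 1 mol B initially; let X = conversion of B. Extent ξ = 0.5X.
Mole table: n_B = 1 − X; n_E = 1.5X; n_I = 4.92 (inert).
Total moles n_T = 5.92 + 0.5X.
Kp = p_E^3 / (p_B^2) with p_i = (n_i/n_T)·P.
At X = 0.624: the mole-fraction product g(X) = Π y_i^ν_i = 0.9307. Since Kp = g(X)·P^{1}, P = (Kp/g)^(1/1) = (293/0.9307)^(1/1) = 315 kPa.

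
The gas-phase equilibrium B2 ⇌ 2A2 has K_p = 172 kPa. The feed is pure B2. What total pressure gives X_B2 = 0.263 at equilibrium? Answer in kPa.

Let X = conversion of B2 (basis 1 mol B2); extent of reaction ξ = X.
Mole table: n_B2 = 1 − X; n_A2 = 2X.
n_T = Σnᵢ = 1 + X.
K_p = p_A2^2 / (p_B2) with p_i = (n_i/n_T)·P.
At X = 0.263: the mole-fraction product g(X) = Π y_i^ν_i = 0.2972. Since K_p = g(X)·P^{1}, P = (K_p/g)^(1/1) = (172/0.2972)^(1/1) = 579 kPa.

P = 579 kPa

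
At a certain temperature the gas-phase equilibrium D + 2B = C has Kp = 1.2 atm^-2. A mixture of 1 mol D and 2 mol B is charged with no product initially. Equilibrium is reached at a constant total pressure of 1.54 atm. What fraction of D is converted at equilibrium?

Basis: 1 mol D initially; let X = conversion of D. Extent ξ = X.
Species balance: n_D = 1 − X; n_B = 2 − 2X; n_C = X.
Total moles n_T = 3 − 2X.
With p_i = (n_i/n_T)P, Kp = p_C / (p_D p_B^2).
Equating to 1.2 atm^-2 and solving on 0 < X < 1: X = 0.442.

X = 0.442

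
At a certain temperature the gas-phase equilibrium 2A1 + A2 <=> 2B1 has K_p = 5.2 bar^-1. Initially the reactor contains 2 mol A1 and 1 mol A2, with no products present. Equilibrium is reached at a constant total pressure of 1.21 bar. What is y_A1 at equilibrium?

Let X = conversion of A1 (basis 2 mol A1); extent of reaction ξ = X.
At extent ξ: n_A1 = 2 − 2X; n_A2 = 1 − X; n_B1 = 2X.
Total moles n_T = 3 − X.
Mole fractions y_i = n_i/n_T; K_p = p_B1^2 / (p_A1^2 p_A2) with p_i = y_i·P.
This yields a degree-3 equation in X; solving on (0,1), X = 0.524.
Then n_A1 = 0.952, n_T = 2.48, so y_A1 = 0.385.

y_A1 = 0.385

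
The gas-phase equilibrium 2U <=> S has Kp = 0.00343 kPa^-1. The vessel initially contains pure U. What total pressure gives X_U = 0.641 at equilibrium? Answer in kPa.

Basis: 1 mol U initially; let X = conversion of U. Extent ξ = 0.5X.
Moles: n_U = 1 − X; n_S = 0.5X.
Summing: n_T = 1 − 0.5X.
Kp = p_S / (p_U^2) with p_i = (n_i/n_T)·P.
At X = 0.641: the mole-fraction product g(X) = Π y_i^ν_i = 1.69. Since Kp = g(X)·P^{-1}, P = (g/Kp)^(1/1) = (1.69/0.00343)^(1/1) = 493 kPa.

P = 493 kPa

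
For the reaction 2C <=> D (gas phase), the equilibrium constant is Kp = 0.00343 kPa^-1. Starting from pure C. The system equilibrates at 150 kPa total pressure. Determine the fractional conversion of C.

X = 0.428

Basis: 1 mol C initially; let X = conversion of C. Extent ξ = 0.5X.
At extent ξ: n_C = 1 − X; n_D = 0.5X.
Summing: n_T = 1 − 0.5X.
With p_i = (n_i/n_T)P, Kp = p_D / (p_C^2).
Setting this equal to 0.00343 kPa^-1 and taking the physical root (0 < X < 1) gives X = 0.428.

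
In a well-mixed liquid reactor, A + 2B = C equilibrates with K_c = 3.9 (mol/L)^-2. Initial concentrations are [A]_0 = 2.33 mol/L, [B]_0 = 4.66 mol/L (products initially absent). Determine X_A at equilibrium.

X = 0.790

Let X = conversion of A; extent ξ = 2.33·X mol/L.
Concentrations: [A] = 2.33 − 2.33X; [B] = 4.66 − 4.66X; [C] = 2.33X.
K_c = [C] / ([A] [B]^2).
Setting equal to 3.9 and solving for X on (0,1) gives X = 0.790.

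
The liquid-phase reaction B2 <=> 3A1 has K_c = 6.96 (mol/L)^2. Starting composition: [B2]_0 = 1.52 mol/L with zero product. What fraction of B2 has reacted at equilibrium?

Let X = conversion of B2; extent ξ = 1.52·X mol/L.
Concentrations: [B2] = 1.52 − 1.52X; [A1] = 4.56X.
K_c = [A1]^3 / ([B2]).
Equating to 6.96 (mol/L)^2: the physical root is X = 0.405.

X = 0.405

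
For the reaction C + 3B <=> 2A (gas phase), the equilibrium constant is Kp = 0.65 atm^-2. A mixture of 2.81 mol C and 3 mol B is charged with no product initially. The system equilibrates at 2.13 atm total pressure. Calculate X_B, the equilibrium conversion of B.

X = 0.499

Take 3 mol B as basis and let X be its fractional conversion, so ξ = X.
Species balance: n_C = 2.81 − X; n_B = 3 − 3X; n_A = 2X.
Total moles n_T = 5.81 − 2X.
y_i = n_i/n_T, p_i = y_i·P. Kp = p_A^2 / (p_C p_B^3).
Equating to 0.65 atm^-2 and solving on 0 < X < 1: X = 0.499.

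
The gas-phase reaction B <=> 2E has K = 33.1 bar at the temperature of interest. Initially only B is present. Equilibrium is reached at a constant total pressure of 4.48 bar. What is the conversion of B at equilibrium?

X = 0.805

Basis: 1 mol B initially; let X = conversion of B. Extent ξ = X.
Mole table: n_B = 1 − X; n_E = 2X.
n_T = Σnᵢ = 1 + X.
y_i = n_i/n_T, p_i = y_i·P. K = p_E^2 / (p_B).
Equating to 33.1 bar and solving on 0 < X < 1: X = 0.805.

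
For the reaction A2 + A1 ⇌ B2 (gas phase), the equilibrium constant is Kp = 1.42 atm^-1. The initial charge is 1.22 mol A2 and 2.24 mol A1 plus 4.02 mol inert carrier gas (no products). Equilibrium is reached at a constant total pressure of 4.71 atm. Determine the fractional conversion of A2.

Take 1.22 mol A2 as basis and let X be its fractional conversion, so ξ = 1.22X.
At extent ξ: n_A2 = 1.22 − 1.22X; n_A1 = 2.24 − 1.22X; n_B2 = 1.22X; n_I = 4.02 (inert).
Summing: n_T = 7.48 − 1.22X.
Mole fractions y_i = n_i/n_T; Kp = p_B2 / (p_A2 p_A1) with p_i = y_i·P.
Setting this equal to 1.42 atm^-1 and taking the physical root (0 < X < 1) gives X = 0.599.

X = 0.599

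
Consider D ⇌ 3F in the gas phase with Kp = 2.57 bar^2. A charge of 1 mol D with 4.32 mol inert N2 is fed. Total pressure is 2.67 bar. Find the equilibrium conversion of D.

X = 0.607

Let X = conversion of D (basis 1 mol D); extent of reaction ξ = X.
Species balance: n_D = 1 − X; n_F = 3X; n_I = 4.32 (inert).
Total moles n_T = 5.32 + 2X.
With p_i = (n_i/n_T)P, Kp = p_F^3 / (p_D).
This yields a degree-3 equation in X; solving on (0,1), X = 0.607.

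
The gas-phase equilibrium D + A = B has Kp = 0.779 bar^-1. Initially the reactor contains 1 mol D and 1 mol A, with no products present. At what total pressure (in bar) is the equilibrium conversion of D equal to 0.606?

P = 6.99 bar

Basis: 1 mol D initially; let X = conversion of D. Extent ξ = X.
At extent ξ: n_D = 1 − X; n_A = 1 − X; n_B = X.
Summing: n_T = 2 − X.
Kp = p_B / (p_D p_A) with p_i = (n_i/n_T)·P.
At X = 0.606: the mole-fraction product g(X) = Π y_i^ν_i = 5.442. Since Kp = g(X)·P^{-1}, P = (g/Kp)^(1/1) = (5.442/0.779)^(1/1) = 6.99 bar.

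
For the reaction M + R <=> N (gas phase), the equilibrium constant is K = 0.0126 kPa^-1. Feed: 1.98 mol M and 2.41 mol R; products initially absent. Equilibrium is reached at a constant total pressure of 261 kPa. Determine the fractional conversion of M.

Basis: 1.98 mol M initially; let X = conversion of M. Extent ξ = 1.98X.
Species balance: n_M = 1.98 − 1.98X; n_R = 2.41 − 1.98X; n_N = 1.98X.
Total moles n_T = 4.39 − 1.98X.
Mole fractions y_i = n_i/n_T; K = p_N / (p_M p_R) with p_i = y_i·P.
Setting this equal to 0.0126 kPa^-1 and taking the physical root (0 < X < 1) gives X = 0.565.

X = 0.565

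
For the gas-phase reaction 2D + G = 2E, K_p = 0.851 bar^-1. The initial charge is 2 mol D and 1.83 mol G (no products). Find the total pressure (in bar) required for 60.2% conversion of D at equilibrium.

Take 2 mol D as basis and let X be its fractional conversion, so ξ = X.
Moles: n_D = 2 − 2X; n_G = 1.83 − X; n_E = 2X.
n_T = Σnᵢ = 3.83 − X.
K_p = p_E^2 / (p_D^2 p_G) with p_i = (n_i/n_T)·P.
At X = 0.602: the mole-fraction product g(X) = Π y_i^ν_i = 6.014. Since K_p = g(X)·P^{-1}, P = (g/K_p)^(1/1) = (6.014/0.851)^(1/1) = 7.07 bar.

P = 7.07 bar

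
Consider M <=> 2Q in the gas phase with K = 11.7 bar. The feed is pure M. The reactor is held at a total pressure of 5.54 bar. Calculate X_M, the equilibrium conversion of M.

Let X = conversion of M (basis 1 mol M); extent of reaction ξ = X.
At extent ξ: n_M = 1 − X; n_Q = 2X.
n_T = Σnᵢ = 1 + X.
With p_i = (n_i/n_T)P, K = p_Q^2 / (p_M).
Setting this equal to 11.7 bar and taking the physical root (0 < X < 1) gives X = 0.588.

X = 0.588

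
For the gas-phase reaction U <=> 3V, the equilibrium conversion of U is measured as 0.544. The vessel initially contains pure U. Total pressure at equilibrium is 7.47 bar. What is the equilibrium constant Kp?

Basis: 1 mol U initially; let X = conversion of U. Extent ξ = X.
At extent ξ: n_U = 1 − X; n_V = 3X.
Summing: n_T = 1 + 2X.
At X = 0.544: n_U = 0.456, n_V = 1.63, n_T = 2.09.
p_i = (n_i/n_T)·P. Kp = p_V^3 / (p_U) = 122 bar^2.

Kp = 122 bar^2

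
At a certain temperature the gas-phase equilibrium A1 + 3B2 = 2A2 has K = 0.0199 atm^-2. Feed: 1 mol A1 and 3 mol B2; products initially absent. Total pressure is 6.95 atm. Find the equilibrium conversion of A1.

Basis: 1 mol A1 initially; let X = conversion of A1. Extent ξ = X.
Mole table: n_A1 = 1 − X; n_B2 = 3 − 3X; n_A2 = 2X.
n_T = Σnᵢ = 4 − 2X.
Mole fractions y_i = n_i/n_T; K = p_A2^2 / (p_A1 p_B2^3) with p_i = y_i·P.
Equating to 0.0199 atm^-2 and solving on 0 < X < 1: X = 0.337.

X = 0.337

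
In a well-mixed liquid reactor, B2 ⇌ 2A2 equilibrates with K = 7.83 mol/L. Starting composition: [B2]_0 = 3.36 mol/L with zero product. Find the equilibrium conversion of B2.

X = 0.526

Let X = conversion of B2; extent ξ = 3.36·X mol/L.
Concentrations: [B2] = 3.36 − 3.36X; [A2] = 6.72X.
K = [A2]^2 / ([B2]).
Solving K = 7.83 for X ∈ (0,1): X = 0.526.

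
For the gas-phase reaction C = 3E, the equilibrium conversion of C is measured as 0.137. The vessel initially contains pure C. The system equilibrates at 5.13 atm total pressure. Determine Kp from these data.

Let X = conversion of C (basis 1 mol C); extent of reaction ξ = X.
At extent ξ: n_C = 1 − X; n_E = 3X.
Total moles n_T = 1 + 2X.
At X = 0.137: n_C = 0.863, n_E = 0.411, n_T = 1.27.
p_i = (n_i/n_T)·P. Kp = p_E^3 / (p_C) = 1.3 atm^2.

Kp = 1.3 atm^2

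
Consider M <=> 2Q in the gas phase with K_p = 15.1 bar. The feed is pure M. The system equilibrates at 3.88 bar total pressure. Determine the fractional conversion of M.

X = 0.702

Let X = conversion of M (basis 1 mol M); extent of reaction ξ = X.
Species balance: n_M = 1 − X; n_Q = 2X.
n_T = Σnᵢ = 1 + X.
With p_i = (n_i/n_T)P, K_p = p_Q^2 / (p_M).
Setting this equal to 15.1 bar and taking the physical root (0 < X < 1) gives X = 0.702.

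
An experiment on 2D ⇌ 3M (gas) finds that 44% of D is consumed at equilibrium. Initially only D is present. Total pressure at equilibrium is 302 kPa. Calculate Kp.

Kp = 227 kPa

Take 1 mol D as basis and let X be its fractional conversion, so ξ = 0.5X.
Mole table: n_D = 1 − X; n_M = 1.5X.
Total moles n_T = 1 + 0.5X.
At X = 0.44: n_D = 0.56, n_M = 0.66, n_T = 1.22.
p_i = (n_i/n_T)·P. Kp = p_M^3 / (p_D^2) = 227 kPa.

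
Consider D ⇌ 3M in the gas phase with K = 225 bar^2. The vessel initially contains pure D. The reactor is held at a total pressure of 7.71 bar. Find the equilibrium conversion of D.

Take 1 mol D as basis and let X be its fractional conversion, so ξ = X.
At extent ξ: n_D = 1 − X; n_M = 3X.
Total moles n_T = 1 + 2X.
y_i = n_i/n_T, p_i = y_i·P. K = p_M^3 / (p_D).
Equating to 225 bar^2 and solving on 0 < X < 1: X = 0.640.

X = 0.640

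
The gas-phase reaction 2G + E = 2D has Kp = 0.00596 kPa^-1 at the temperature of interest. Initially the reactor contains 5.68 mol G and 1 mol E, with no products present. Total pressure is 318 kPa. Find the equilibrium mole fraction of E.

y_E = 0.053

Let X = conversion of E (basis 1 mol E); extent of reaction ξ = X.
Mole table: n_G = 5.68 − 2X; n_E = 1 − X; n_D = 2X.
n_T = Σnᵢ = 6.68 − X.
With p_i = (n_i/n_T)P, Kp = p_D^2 / (p_G^2 p_E).
Equating to 0.00596 kPa^-1 and solving on 0 < X < 1: X = 0.683.
Then n_E = 0.317, n_T = 6, so y_E = 0.053.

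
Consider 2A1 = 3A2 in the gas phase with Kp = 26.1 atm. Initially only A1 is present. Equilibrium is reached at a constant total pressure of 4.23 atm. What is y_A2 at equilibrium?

y_A2 = 0.742

Basis: 1 mol A1 initially; let X = conversion of A1. Extent ξ = 0.5X.
Species balance: n_A1 = 1 − X; n_A2 = 1.5X.
n_T = Σnᵢ = 1 + 0.5X.
y_i = n_i/n_T, p_i = y_i·P. Kp = p_A2^3 / (p_A1^2).
This yields a degree-3 equation in X; solving on (0,1), X = 0.658.
Then n_A2 = 0.987, n_T = 1.33, so y_A2 = 0.742.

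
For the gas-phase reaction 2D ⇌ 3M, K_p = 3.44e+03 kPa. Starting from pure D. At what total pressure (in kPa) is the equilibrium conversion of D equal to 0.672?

P = 483 kPa

Let X = conversion of D (basis 1 mol D); extent of reaction ξ = 0.5X.
Moles: n_D = 1 − X; n_M = 1.5X.
Total moles n_T = 1 + 0.5X.
K_p = p_M^3 / (p_D^2) with p_i = (n_i/n_T)·P.
At X = 0.672: the mole-fraction product g(X) = Π y_i^ν_i = 7.126. Since K_p = g(X)·P^{1}, P = (K_p/g)^(1/1) = (3.44e+03/7.126)^(1/1) = 483 kPa.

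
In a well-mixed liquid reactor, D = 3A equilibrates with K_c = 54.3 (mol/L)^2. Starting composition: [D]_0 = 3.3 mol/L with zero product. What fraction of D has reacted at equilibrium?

Let X = conversion of D; extent ξ = 3.3·X mol/L.
Concentrations: [D] = 3.3 − 3.3X; [A] = 9.9X.
K_c = [A]^3 / ([D]).
Setting equal to 54.3 and solving for X on (0,1) gives X = 0.463.

X = 0.463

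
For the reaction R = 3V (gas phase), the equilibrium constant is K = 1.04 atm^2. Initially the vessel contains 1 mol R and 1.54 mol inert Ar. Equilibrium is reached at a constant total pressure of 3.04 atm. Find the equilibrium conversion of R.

X = 0.306

Basis: 1 mol R initially; let X = conversion of R. Extent ξ = X.
Species balance: n_R = 1 − X; n_V = 3X; n_I = 1.54 (inert).
n_T = Σnᵢ = 2.54 + 2X.
Mole fractions y_i = n_i/n_T; K = p_V^3 / (p_R) with p_i = y_i·P.
Setting this equal to 1.04 atm^2 and taking the physical root (0 < X < 1) gives X = 0.306.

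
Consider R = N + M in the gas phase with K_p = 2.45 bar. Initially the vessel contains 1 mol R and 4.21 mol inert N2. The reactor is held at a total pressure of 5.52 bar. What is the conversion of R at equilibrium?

X = 0.774

Take 1 mol R as basis and let X be its fractional conversion, so ξ = X.
Mole table: n_R = 1 − X; n_N = X; n_M = X; n_I = 4.21 (inert).
n_T = Σnᵢ = 5.21 + X.
y_i = n_i/n_T, p_i = y_i·P. K_p = p_N p_M / (p_R).
This yields a degree-2 equation in X; solving on (0,1), X = 0.774.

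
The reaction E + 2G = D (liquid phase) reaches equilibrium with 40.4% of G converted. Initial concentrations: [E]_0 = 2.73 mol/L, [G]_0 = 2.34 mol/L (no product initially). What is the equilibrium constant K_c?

K_c = 0.108 (mol/L)^-2

Let X = conversion of G.
Concentrations: [E] = 2.73 − 1.17X; [G] = 2.34 − 2.34X; [D] = 1.17X.
At X = 0.404: [E] = 2.26, [G] = 1.39, [D] = 0.473.
K_c = [D] / ([E] [G]^2) = 0.108 (mol/L)^-2.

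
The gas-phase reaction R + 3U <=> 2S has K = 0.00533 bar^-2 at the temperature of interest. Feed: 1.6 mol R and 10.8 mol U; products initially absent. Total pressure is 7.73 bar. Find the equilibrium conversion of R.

X = 0.407

Let X = conversion of R (basis 1.6 mol R); extent of reaction ξ = 1.6X.
Moles: n_R = 1.6 − 1.6X; n_U = 10.8 − 4.8X; n_S = 3.2X.
n_T = Σnᵢ = 12.4 − 3.2X.
With p_i = (n_i/n_T)P, K = p_S^2 / (p_R p_U^3).
This yields a degree-4 equation in X; solving on (0,1), X = 0.407.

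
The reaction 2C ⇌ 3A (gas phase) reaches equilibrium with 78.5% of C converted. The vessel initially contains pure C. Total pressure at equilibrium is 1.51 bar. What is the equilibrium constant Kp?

Kp = 38.3 bar

Basis: 1 mol C initially; let X = conversion of C. Extent ξ = 0.5X.
Species balance: n_C = 1 − X; n_A = 1.5X.
Total moles n_T = 1 + 0.5X.
At X = 0.785: n_C = 0.215, n_A = 1.18, n_T = 1.39.
p_i = (n_i/n_T)·P. Kp = p_A^3 / (p_C^2) = 38.3 bar.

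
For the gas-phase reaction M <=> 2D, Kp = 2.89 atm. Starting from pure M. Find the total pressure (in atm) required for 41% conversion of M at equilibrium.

Let X = conversion of M (basis 1 mol M); extent of reaction ξ = X.
Mole table: n_M = 1 − X; n_D = 2X.
Summing: n_T = 1 + X.
Kp = p_D^2 / (p_M) with p_i = (n_i/n_T)·P.
At X = 0.41: the mole-fraction product g(X) = Π y_i^ν_i = 0.8083. Since Kp = g(X)·P^{1}, P = (Kp/g)^(1/1) = (2.89/0.8083)^(1/1) = 3.58 atm.

P = 3.58 atm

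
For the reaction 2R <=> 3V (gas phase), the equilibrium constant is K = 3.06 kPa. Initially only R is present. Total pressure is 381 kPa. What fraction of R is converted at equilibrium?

Take 1 mol R as basis and let X be its fractional conversion, so ξ = 0.5X.
Moles: n_R = 1 − X; n_V = 1.5X.
n_T = Σnᵢ = 1 + 0.5X.
y_i = n_i/n_T, p_i = y_i·P. K = p_V^3 / (p_R^2).
Substituting and setting equal to 3.06 kPa gives a polynomial in X; the root in (0,1) is X = 0.125.

X = 0.125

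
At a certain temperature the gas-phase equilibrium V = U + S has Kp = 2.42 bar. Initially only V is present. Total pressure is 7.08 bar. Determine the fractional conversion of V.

X = 0.505

Let X = conversion of V (basis 1 mol V); extent of reaction ξ = X.
At extent ξ: n_V = 1 − X; n_U = X; n_S = X.
Total moles n_T = 1 + X.
With p_i = (n_i/n_T)P, Kp = p_U p_S / (p_V).
This yields a degree-2 equation in X; solving on (0,1), X = 0.505.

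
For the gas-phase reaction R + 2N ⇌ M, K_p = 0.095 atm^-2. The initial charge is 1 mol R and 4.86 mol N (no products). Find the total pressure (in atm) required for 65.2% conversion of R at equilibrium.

P = 5.69 atm

Let X = conversion of R (basis 1 mol R); extent of reaction ξ = X.
Moles: n_R = 1 − X; n_N = 4.86 − 2X; n_M = X.
Summing: n_T = 5.86 − 2X.
K_p = p_M / (p_R p_N^2) with p_i = (n_i/n_T)·P.
At X = 0.652: the mole-fraction product g(X) = Π y_i^ν_i = 3.075. Since K_p = g(X)·P^{-2}, P = (g/K_p)^(1/2) = (3.075/0.095)^(1/2) = 5.69 atm.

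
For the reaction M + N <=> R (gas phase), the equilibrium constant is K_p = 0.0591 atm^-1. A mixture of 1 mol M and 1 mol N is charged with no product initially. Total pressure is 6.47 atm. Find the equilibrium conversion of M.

Let X = conversion of M (basis 1 mol M); extent of reaction ξ = X.
At extent ξ: n_M = 1 − X; n_N = 1 − X; n_R = X.
Total moles n_T = 2 − X.
With p_i = (n_i/n_T)P, K_p = p_R / (p_M p_N).
Setting this equal to 0.0591 atm^-1 and taking the physical root (0 < X < 1) gives X = 0.149.

X = 0.149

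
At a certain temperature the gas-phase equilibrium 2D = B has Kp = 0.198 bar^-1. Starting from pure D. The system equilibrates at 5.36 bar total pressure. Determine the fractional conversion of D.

X = 0.563

Basis: 1 mol D initially; let X = conversion of D. Extent ξ = 0.5X.
Moles: n_D = 1 − X; n_B = 0.5X.
Total moles n_T = 1 − 0.5X.
With p_i = (n_i/n_T)P, Kp = p_B / (p_D^2).
Equating to 0.198 bar^-1 and solving on 0 < X < 1: X = 0.563.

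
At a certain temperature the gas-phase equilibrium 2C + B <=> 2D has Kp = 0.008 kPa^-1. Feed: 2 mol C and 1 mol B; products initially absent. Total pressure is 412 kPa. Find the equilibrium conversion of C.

Basis: 2 mol C initially; let X = conversion of C. Extent ξ = X.
Species balance: n_C = 2 − 2X; n_B = 1 − X; n_D = 2X.
Total moles n_T = 3 − X.
Mole fractions y_i = n_i/n_T; Kp = p_D^2 / (p_C^2 p_B) with p_i = y_i·P.
Setting this equal to 0.008 kPa^-1 and taking the physical root (0 < X < 1) gives X = 0.456.

X = 0.456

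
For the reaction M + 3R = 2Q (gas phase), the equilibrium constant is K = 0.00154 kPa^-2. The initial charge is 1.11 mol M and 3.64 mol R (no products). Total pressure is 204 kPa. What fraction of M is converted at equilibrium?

X = 0.750

Take 1.11 mol M as basis and let X be its fractional conversion, so ξ = 1.11X.
Moles: n_M = 1.11 − 1.11X; n_R = 3.64 − 3.33X; n_Q = 2.22X.
n_T = Σnᵢ = 4.75 − 2.22X.
Mole fractions y_i = n_i/n_T; K = p_Q^2 / (p_M p_R^3) with p_i = y_i·P.
Setting this equal to 0.00154 kPa^-2 and taking the physical root (0 < X < 1) gives X = 0.750.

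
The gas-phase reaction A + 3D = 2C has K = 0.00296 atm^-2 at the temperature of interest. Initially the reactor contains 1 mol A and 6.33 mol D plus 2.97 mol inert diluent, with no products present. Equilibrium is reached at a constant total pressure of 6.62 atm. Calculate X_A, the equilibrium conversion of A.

Take 1 mol A as basis and let X be its fractional conversion, so ξ = X.
Moles: n_A = 1 − X; n_D = 6.33 − 3X; n_C = 2X; n_I = 2.97 (inert).
n_T = Σnᵢ = 10.3 − 2X.
With p_i = (n_i/n_T)P, K = p_C^2 / (p_A p_D^3).
Setting this equal to 0.00296 atm^-2 and taking the physical root (0 < X < 1) gives X = 0.218.

X = 0.218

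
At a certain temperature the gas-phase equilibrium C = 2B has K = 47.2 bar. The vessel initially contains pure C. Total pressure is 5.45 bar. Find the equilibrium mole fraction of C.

y_C = 0.095

Let X = conversion of C (basis 1 mol C); extent of reaction ξ = X.
Species balance: n_C = 1 − X; n_B = 2X.
n_T = Σnᵢ = 1 + X.
y_i = n_i/n_T, p_i = y_i·P. K = p_B^2 / (p_C).
Equating to 47.2 bar and solving on 0 < X < 1: X = 0.827.
Then n_C = 0.173, n_T = 1.83, so y_C = 0.095.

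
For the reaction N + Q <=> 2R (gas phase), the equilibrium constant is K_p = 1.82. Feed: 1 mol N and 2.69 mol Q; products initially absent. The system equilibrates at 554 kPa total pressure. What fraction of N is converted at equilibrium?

X = 0.609

Let X = conversion of N (basis 1 mol N); extent of reaction ξ = X.
Species balance: n_N = 1 − X; n_Q = 2.69 − X; n_R = 2X.
Total moles n_T = 3.69 (Δν = 0, constant).
Mole fractions y_i = n_i/n_T; K_p = p_R^2 / (p_N p_Q) with p_i = y_i·P.
Setting this equal to 1.82 and taking the physical root (0 < X < 1) gives X = 0.609.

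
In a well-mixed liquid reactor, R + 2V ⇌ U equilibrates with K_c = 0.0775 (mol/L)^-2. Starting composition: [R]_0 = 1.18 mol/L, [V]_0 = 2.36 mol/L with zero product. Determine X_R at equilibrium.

Let X = conversion of R; extent ξ = 1.18·X mol/L.
Concentrations: [R] = 1.18 − 1.18X; [V] = 2.36 − 2.36X; [U] = 1.18X.
K_c = [U] / ([R] [V]^2).
Setting equal to 0.0775 and solving for X on (0,1) gives X = 0.212.

X = 0.212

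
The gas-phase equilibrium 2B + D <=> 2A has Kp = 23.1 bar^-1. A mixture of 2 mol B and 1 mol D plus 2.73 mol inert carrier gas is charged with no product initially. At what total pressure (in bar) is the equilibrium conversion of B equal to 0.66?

P = 2.43 bar

Basis: 2 mol B initially; let X = conversion of B. Extent ξ = X.
At extent ξ: n_B = 2 − 2X; n_D = 1 − X; n_A = 2X; n_I = 2.73 (inert).
Total moles n_T = 5.73 − X.
Kp = p_A^2 / (p_B^2 p_D) with p_i = (n_i/n_T)·P.
At X = 0.66: the mole-fraction product g(X) = Π y_i^ν_i = 56.19. Since Kp = g(X)·P^{-1}, P = (g/Kp)^(1/1) = (56.19/23.1)^(1/1) = 2.43 bar.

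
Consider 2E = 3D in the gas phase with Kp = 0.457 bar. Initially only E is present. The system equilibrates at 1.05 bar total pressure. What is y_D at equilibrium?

y_D = 0.486

Let X = conversion of E (basis 1 mol E); extent of reaction ξ = 0.5X.
Species balance: n_E = 1 − X; n_D = 1.5X.
Summing: n_T = 1 + 0.5X.
Mole fractions y_i = n_i/n_T; Kp = p_D^3 / (p_E^2) with p_i = y_i·P.
Setting this equal to 0.457 bar and taking the physical root (0 < X < 1) gives X = 0.387.
Then n_D = 0.58, n_T = 1.19, so y_D = 0.486.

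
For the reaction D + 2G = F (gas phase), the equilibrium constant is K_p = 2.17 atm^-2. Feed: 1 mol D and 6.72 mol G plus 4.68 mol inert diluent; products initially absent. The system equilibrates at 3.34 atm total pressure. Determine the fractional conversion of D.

X = 0.842

Let X = conversion of D (basis 1 mol D); extent of reaction ξ = X.
Species balance: n_D = 1 − X; n_G = 6.72 − 2X; n_F = X; n_I = 4.68 (inert).
n_T = Σnᵢ = 12.4 − 2X.
y_i = n_i/n_T, p_i = y_i·P. K_p = p_F / (p_D p_G^2).
Setting this equal to 2.17 atm^-2 and taking the physical root (0 < X < 1) gives X = 0.842.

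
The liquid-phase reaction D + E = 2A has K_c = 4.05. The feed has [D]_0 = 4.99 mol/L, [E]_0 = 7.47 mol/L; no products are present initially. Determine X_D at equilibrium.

X = 0.601

Let X = conversion of D; extent ξ = 4.99·X mol/L.
Concentrations: [D] = 4.99 − 4.99X; [E] = 7.47 − 4.99X; [A] = 9.98X.
K_c = [A]^2 / ([D] [E]).
Equating to 4.05: the physical root is X = 0.601.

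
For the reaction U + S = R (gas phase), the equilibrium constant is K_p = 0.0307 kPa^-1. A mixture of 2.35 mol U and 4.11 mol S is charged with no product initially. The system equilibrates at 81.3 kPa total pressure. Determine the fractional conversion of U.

Take 2.35 mol U as basis and let X be its fractional conversion, so ξ = 2.35X.
Mole table: n_U = 2.35 − 2.35X; n_S = 4.11 − 2.35X; n_R = 2.35X.
Total moles n_T = 6.46 − 2.35X.
With p_i = (n_i/n_T)P, K_p = p_R / (p_U p_S).
Substituting and setting equal to 0.0307 kPa^-1 gives a polynomial in X; the root in (0,1) is X = 0.574.

X = 0.574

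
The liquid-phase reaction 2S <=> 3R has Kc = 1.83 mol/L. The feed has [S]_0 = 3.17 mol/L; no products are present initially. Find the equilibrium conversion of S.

Let X = conversion of S; extent ξ = 3.17X/2 mol/L.
Concentrations: [S] = 3.17 − 3.17X; [R] = 4.75X.
Kc = [R]^3 / ([S]^2).
Setting equal to 1.83 and solving for X on (0,1) gives X = 0.396.

X = 0.396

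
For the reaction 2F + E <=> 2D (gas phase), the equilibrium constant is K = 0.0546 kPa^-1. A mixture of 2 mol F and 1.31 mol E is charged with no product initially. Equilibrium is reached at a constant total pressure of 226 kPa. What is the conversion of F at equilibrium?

Basis: 2 mol F initially; let X = conversion of F. Extent ξ = X.
Mole table: n_F = 2 − 2X; n_E = 1.31 − X; n_D = 2X.
Summing: n_T = 3.31 − X.
With p_i = (n_i/n_T)P, K = p_D^2 / (p_F^2 p_E).
Substituting and setting equal to 0.0546 kPa^-1 gives a polynomial in X; the root in (0,1) is X = 0.638.

X = 0.638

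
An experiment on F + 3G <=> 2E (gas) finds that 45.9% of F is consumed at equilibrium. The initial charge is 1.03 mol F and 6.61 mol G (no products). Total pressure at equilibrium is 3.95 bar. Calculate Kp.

Kp = 0.0329 bar^-2

Let X = conversion of F (basis 1.03 mol F); extent of reaction ξ = 1.03X.
Moles: n_F = 1.03 − 1.03X; n_G = 6.61 − 3.09X; n_E = 2.06X.
n_T = Σnᵢ = 7.64 − 2.06X.
At X = 0.459: n_F = 0.557, n_G = 5.19, n_E = 0.946, n_T = 6.69.
p_i = (n_i/n_T)·P. Kp = p_E^2 / (p_F p_G^3) = 0.0329 bar^-2.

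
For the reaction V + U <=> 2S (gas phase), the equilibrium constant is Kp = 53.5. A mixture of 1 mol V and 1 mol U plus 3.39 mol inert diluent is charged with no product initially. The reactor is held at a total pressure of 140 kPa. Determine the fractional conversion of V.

Basis: 1 mol V initially; let X = conversion of V. Extent ξ = X.
Species balance: n_V = 1 − X; n_U = 1 − X; n_S = 2X; n_I = 3.39 (inert).
Since Δν = 0, n_T = 5.39 throughout.
Mole fractions y_i = n_i/n_T; Kp = p_S^2 / (p_V p_U) with p_i = y_i·P.
This yields a degree-2 equation in X; solving on (0,1), X = 0.785.

X = 0.785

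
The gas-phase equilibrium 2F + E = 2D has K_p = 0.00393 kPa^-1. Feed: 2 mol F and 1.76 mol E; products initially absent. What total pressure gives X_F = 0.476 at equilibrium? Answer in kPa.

Take 2 mol F as basis and let X be its fractional conversion, so ξ = X.
Mole table: n_F = 2 − 2X; n_E = 1.76 − X; n_D = 2X.
Total moles n_T = 3.76 − X.
K_p = p_D^2 / (p_F^2 p_E) with p_i = (n_i/n_T)·P.
At X = 0.476: the mole-fraction product g(X) = Π y_i^ν_i = 2.111. Since K_p = g(X)·P^{-1}, P = (g/K_p)^(1/1) = (2.111/0.00393)^(1/1) = 537 kPa.

P = 537 kPa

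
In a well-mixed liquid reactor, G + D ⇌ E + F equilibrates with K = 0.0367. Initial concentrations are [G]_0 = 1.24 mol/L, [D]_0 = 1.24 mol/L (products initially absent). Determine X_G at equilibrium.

X = 0.161

Let X = conversion of G; extent ξ = 1.24·X mol/L.
Concentrations: [G] = 1.24 − 1.24X; [D] = 1.24 − 1.24X; [E] = 1.24X; [F] = 1.24X.
K = [E] [F] / ([G] [D]).
Solving K = 0.0367 for X ∈ (0,1): X = 0.161.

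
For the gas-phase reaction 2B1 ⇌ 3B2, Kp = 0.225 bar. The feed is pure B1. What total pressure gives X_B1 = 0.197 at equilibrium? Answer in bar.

Let X = conversion of B1 (basis 1 mol B1); extent of reaction ξ = 0.5X.
Species balance: n_B1 = 1 − X; n_B2 = 1.5X.
n_T = Σnᵢ = 1 + 0.5X.
Kp = p_B2^3 / (p_B1^2) with p_i = (n_i/n_T)·P.
At X = 0.197: the mole-fraction product g(X) = Π y_i^ν_i = 0.03643. Since Kp = g(X)·P^{1}, P = (Kp/g)^(1/1) = (0.225/0.03643)^(1/1) = 6.18 bar.

P = 6.18 bar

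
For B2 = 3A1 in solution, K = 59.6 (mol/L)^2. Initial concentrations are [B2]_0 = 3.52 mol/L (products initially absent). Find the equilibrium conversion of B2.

Let X = conversion of B2; extent ξ = 3.52·X mol/L.
Concentrations: [B2] = 3.52 − 3.52X; [A1] = 10.6X.
K = [A1]^3 / ([B2]).
Setting equal to 59.6 and solving for X on (0,1) gives X = 0.459.

X = 0.459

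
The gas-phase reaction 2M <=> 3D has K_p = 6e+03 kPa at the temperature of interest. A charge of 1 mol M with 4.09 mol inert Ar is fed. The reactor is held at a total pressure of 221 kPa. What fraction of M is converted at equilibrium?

Take 1 mol M as basis and let X be its fractional conversion, so ξ = 0.5X.
Species balance: n_M = 1 − X; n_D = 1.5X; n_I = 4.09 (inert).
n_T = Σnᵢ = 5.09 + 0.5X.
Mole fractions y_i = n_i/n_T; K_p = p_D^3 / (p_M^2) with p_i = y_i·P.
Substituting and setting equal to 6e+03 kPa gives a polynomial in X; the root in (0,1) is X = 0.877.

X = 0.877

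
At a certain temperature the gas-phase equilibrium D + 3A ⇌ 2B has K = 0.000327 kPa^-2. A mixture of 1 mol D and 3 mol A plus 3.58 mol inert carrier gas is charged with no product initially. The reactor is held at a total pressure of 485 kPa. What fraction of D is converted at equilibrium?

Take 1 mol D as basis and let X be its fractional conversion, so ξ = X.
Moles: n_D = 1 − X; n_A = 3 − 3X; n_B = 2X; n_I = 3.58 (inert).
Summing: n_T = 7.58 − 2X.
With p_i = (n_i/n_T)P, K = p_B^2 / (p_D p_A^3).
This yields a degree-4 equation in X; solving on (0,1), X = 0.592.

X = 0.592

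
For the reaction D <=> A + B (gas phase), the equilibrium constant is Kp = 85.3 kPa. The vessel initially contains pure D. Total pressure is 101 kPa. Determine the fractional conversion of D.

Basis: 1 mol D initially; let X = conversion of D. Extent ξ = X.
Species balance: n_D = 1 − X; n_A = X; n_B = X.
n_T = Σnᵢ = 1 + X.
With p_i = (n_i/n_T)P, Kp = p_A p_B / (p_D).
Setting this equal to 85.3 kPa and taking the physical root (0 < X < 1) gives X = 0.677.

X = 0.677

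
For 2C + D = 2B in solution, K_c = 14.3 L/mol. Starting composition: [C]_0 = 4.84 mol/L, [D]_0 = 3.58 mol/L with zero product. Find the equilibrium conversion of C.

Let X = conversion of C; extent ξ = 4.84X/2 mol/L.
Concentrations: [C] = 4.84 − 4.84X; [D] = 3.58 − 2.42X; [B] = 4.84X.
K_c = [B]^2 / ([C]^2 [D]).
Solving K_c = 14.3 for X ∈ (0,1): X = 0.826.

X = 0.826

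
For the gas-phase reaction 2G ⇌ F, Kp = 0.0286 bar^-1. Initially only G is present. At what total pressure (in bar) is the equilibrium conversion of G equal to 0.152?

Let X = conversion of G (basis 1 mol G); extent of reaction ξ = 0.5X.
Species balance: n_G = 1 − X; n_F = 0.5X.
Summing: n_T = 1 − 0.5X.
Kp = p_F / (p_G^2) with p_i = (n_i/n_T)·P.
At X = 0.152: the mole-fraction product g(X) = Π y_i^ν_i = 0.09765. Since Kp = g(X)·P^{-1}, P = (g/Kp)^(1/1) = (0.09765/0.0286)^(1/1) = 3.41 bar.

P = 3.41 bar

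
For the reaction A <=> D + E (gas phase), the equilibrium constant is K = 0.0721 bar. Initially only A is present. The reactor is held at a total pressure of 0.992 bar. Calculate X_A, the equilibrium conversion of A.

Basis: 1 mol A initially; let X = conversion of A. Extent ξ = X.
Species balance: n_A = 1 − X; n_D = X; n_E = X.
Total moles n_T = 1 + X.
Mole fractions y_i = n_i/n_T; K = p_D p_E / (p_A) with p_i = y_i·P.
This yields a degree-2 equation in X; solving on (0,1), X = 0.260.

X = 0.260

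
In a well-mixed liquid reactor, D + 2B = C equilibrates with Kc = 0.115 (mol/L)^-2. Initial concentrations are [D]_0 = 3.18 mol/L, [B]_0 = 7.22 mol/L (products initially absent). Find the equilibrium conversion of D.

X = 0.585

Let X = conversion of D; extent ξ = 3.18·X mol/L.
Concentrations: [D] = 3.18 − 3.18X; [B] = 7.22 − 6.36X; [C] = 3.18X.
Kc = [C] / ([D] [B]^2).
This equals 0.115 at X = 0.585 (the root in 0 < X < 1).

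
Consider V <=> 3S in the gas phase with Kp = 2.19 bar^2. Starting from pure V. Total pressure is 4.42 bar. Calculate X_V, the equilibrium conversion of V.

X = 0.185

Take 1 mol V as basis and let X be its fractional conversion, so ξ = X.
Moles: n_V = 1 − X; n_S = 3X.
Total moles n_T = 1 + 2X.
With p_i = (n_i/n_T)P, Kp = p_S^3 / (p_V).
Setting this equal to 2.19 bar^2 and taking the physical root (0 < X < 1) gives X = 0.185.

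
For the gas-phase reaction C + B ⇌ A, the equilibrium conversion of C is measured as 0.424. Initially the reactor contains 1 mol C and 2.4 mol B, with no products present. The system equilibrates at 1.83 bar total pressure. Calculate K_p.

K_p = 0.606 bar^-1

Take 1 mol C as basis and let X be its fractional conversion, so ξ = X.
Mole table: n_C = 1 − X; n_B = 2.4 − X; n_A = X.
Total moles n_T = 3.4 − X.
At X = 0.424: n_C = 0.576, n_B = 1.98, n_A = 0.424, n_T = 2.98.
p_i = (n_i/n_T)·P. K_p = p_A / (p_C p_B) = 0.606 bar^-1.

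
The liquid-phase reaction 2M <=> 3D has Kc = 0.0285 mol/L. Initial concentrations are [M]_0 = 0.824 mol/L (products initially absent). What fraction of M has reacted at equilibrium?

Let X = conversion of M; extent ξ = 0.824X/2 mol/L.
Concentrations: [M] = 0.824 − 0.824X; [D] = 1.24X.
Kc = [D]^3 / ([M]^2).
This equals 0.0285 at X = 0.189 (the root in 0 < X < 1).

X = 0.189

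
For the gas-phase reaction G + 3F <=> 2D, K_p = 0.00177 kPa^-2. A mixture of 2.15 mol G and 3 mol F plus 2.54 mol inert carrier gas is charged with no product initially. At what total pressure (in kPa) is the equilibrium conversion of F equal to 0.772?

P = 340 kPa

Basis: 3 mol F initially; let X = conversion of F. Extent ξ = X.
Species balance: n_G = 2.15 − X; n_F = 3 − 3X; n_D = 2X; n_I = 2.54 (inert).
Total moles n_T = 7.69 − 2X.
K_p = p_D^2 / (p_G p_F^3) with p_i = (n_i/n_T)·P.
At X = 0.772: the mole-fraction product g(X) = Π y_i^ν_i = 204.2. Since K_p = g(X)·P^{-2}, P = (g/K_p)^(1/2) = (204.2/0.00177)^(1/2) = 340 kPa.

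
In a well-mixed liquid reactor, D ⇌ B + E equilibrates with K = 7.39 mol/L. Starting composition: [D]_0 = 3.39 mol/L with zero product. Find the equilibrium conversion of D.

X = 0.745

Let X = conversion of D; extent ξ = 3.39·X mol/L.
Concentrations: [D] = 3.39 − 3.39X; [B] = 3.39X; [E] = 3.39X.
K = [B] [E] / ([D]).
Setting equal to 7.39 and solving for X on (0,1) gives X = 0.745.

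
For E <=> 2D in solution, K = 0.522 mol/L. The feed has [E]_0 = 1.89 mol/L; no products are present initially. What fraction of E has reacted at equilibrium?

X = 0.231

Let X = conversion of E; extent ξ = 1.89·X mol/L.
Concentrations: [E] = 1.89 − 1.89X; [D] = 3.78X.
K = [D]^2 / ([E]).
Solving K = 0.522 for X ∈ (0,1): X = 0.231.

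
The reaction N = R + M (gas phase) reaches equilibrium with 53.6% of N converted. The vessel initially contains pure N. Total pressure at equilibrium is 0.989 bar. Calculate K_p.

K_p = 0.399 bar

Take 1 mol N as basis and let X be its fractional conversion, so ξ = X.
Species balance: n_N = 1 − X; n_R = X; n_M = X.
n_T = Σnᵢ = 1 + X.
At X = 0.536: n_N = 0.464, n_R = 0.536, n_M = 0.536, n_T = 1.54.
p_i = (n_i/n_T)·P. K_p = p_R p_M / (p_N) = 0.399 bar.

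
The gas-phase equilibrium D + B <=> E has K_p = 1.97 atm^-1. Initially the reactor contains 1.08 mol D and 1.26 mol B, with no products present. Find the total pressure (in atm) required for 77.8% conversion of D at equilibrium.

Basis: 1.08 mol D initially; let X = conversion of D. Extent ξ = 1.08X.
At extent ξ: n_D = 1.08 − 1.08X; n_B = 1.26 − 1.08X; n_E = 1.08X.
Summing: n_T = 2.34 − 1.08X.
K_p = p_E / (p_D p_B) with p_i = (n_i/n_T)·P.
At X = 0.778: the mole-fraction product g(X) = Π y_i^ν_i = 12.52. Since K_p = g(X)·P^{-1}, P = (g/K_p)^(1/1) = (12.52/1.97)^(1/1) = 6.36 atm.

P = 6.36 atm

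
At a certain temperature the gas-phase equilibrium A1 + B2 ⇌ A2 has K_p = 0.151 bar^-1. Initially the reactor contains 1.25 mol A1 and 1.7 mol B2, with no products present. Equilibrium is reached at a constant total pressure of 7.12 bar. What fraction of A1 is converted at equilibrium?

X = 0.351

Basis: 1.25 mol A1 initially; let X = conversion of A1. Extent ξ = 1.25X.
At extent ξ: n_A1 = 1.25 − 1.25X; n_B2 = 1.7 − 1.25X; n_A2 = 1.25X.
Total moles n_T = 2.95 − 1.25X.
Mole fractions y_i = n_i/n_T; K_p = p_A2 / (p_A1 p_B2) with p_i = y_i·P.
Setting this equal to 0.151 bar^-1 and taking the physical root (0 < X < 1) gives X = 0.351.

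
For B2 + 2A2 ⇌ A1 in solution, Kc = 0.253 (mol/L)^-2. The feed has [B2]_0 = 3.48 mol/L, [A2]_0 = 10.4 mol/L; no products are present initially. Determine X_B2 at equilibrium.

X = 0.840

Let X = conversion of B2; extent ξ = 3.48·X mol/L.
Concentrations: [B2] = 3.48 − 3.48X; [A2] = 10.4 − 6.96X; [A1] = 3.48X.
Kc = [A1] / ([B2] [A2]^2).
Equating to 0.253 (mol/L)^-2: the physical root is X = 0.840.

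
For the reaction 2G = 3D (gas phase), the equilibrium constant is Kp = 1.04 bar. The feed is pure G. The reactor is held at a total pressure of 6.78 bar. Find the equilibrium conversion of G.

X = 0.296

Basis: 1 mol G initially; let X = conversion of G. Extent ξ = 0.5X.
At extent ξ: n_G = 1 − X; n_D = 1.5X.
n_T = Σnᵢ = 1 + 0.5X.
Mole fractions y_i = n_i/n_T; Kp = p_D^3 / (p_G^2) with p_i = y_i·P.
Setting this equal to 1.04 bar and taking the physical root (0 < X < 1) gives X = 0.296.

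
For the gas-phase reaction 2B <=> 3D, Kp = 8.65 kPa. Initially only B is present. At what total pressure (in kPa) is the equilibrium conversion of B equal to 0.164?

P = 439 kPa

Take 1 mol B as basis and let X be its fractional conversion, so ξ = 0.5X.
At extent ξ: n_B = 1 − X; n_D = 1.5X.
Total moles n_T = 1 + 0.5X.
Kp = p_D^3 / (p_B^2) with p_i = (n_i/n_T)·P.
At X = 0.164: the mole-fraction product g(X) = Π y_i^ν_i = 0.01969. Since Kp = g(X)·P^{1}, P = (Kp/g)^(1/1) = (8.65/0.01969)^(1/1) = 439 kPa.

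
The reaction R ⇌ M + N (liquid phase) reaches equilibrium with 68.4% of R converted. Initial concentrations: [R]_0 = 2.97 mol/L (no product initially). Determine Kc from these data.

Let X = conversion of R.
Concentrations: [R] = 2.97 − 2.97X; [M] = 2.97X; [N] = 2.97X.
At X = 0.684: [R] = 0.939, [M] = 2.03, [N] = 2.03.
Kc = [M] [N] / ([R]) = 4.4 mol/L.

Kc = 4.4 mol/L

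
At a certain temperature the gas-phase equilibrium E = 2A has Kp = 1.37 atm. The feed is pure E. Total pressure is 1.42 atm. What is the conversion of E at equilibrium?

X = 0.441

Let X = conversion of E (basis 1 mol E); extent of reaction ξ = X.
Mole table: n_E = 1 − X; n_A = 2X.
n_T = Σnᵢ = 1 + X.
With p_i = (n_i/n_T)P, Kp = p_A^2 / (p_E).
This yields a degree-2 equation in X; solving on (0,1), X = 0.441.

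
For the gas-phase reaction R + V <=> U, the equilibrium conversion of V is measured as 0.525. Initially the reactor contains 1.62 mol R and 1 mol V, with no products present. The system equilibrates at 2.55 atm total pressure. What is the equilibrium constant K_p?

Basis: 1 mol V initially; let X = conversion of V. Extent ξ = X.
Mole table: n_R = 1.62 − X; n_V = 1 − X; n_U = X.
Summing: n_T = 2.62 − X.
At X = 0.525: n_R = 1.1, n_V = 0.475, n_U = 0.525, n_T = 2.1.
p_i = (n_i/n_T)·P. K_p = p_U / (p_R p_V) = 0.829 atm^-1.

K_p = 0.829 atm^-1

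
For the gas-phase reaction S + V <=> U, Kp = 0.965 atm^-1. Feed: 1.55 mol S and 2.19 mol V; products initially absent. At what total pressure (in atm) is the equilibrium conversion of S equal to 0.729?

P = 6.86 atm

Take 1.55 mol S as basis and let X be its fractional conversion, so ξ = 1.55X.
Moles: n_S = 1.55 − 1.55X; n_V = 2.19 − 1.55X; n_U = 1.55X.
n_T = Σnᵢ = 3.74 − 1.55X.
Kp = p_U / (p_S p_V) with p_i = (n_i/n_T)·P.
At X = 0.729: the mole-fraction product g(X) = Π y_i^ν_i = 6.623. Since Kp = g(X)·P^{-1}, P = (g/Kp)^(1/1) = (6.623/0.965)^(1/1) = 6.86 atm.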